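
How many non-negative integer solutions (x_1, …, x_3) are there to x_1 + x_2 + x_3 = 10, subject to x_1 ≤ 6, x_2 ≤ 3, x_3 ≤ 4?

Without the upper bounds there are C(12,2) = 66 ways to split 10 among 3 variables.
Subtract solutions that violate a single cap (substitute x_i' = x_i − (cap_i+1)): x_1 ≥ 7 gives C(5,2) = 10; x_2 ≥ 4 gives C(8,2) = 28; x_3 ≥ 5 gives C(7,2) = 21. Together 59.
Add back pairs where two caps are both exceeded: 0 + 0 + 3 = 3.
By inclusion–exclusion the count is 66 − 59 + 3 = 10.

10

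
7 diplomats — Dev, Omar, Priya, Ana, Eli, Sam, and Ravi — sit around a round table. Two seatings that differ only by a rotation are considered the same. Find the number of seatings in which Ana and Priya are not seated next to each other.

Without the restriction there are (6)! = 720 seatings.
Seatings with Ana beside Priya: treat them as a block with 2 internal orders, giving 2 × (5)! = 240.
Subtracting, 720 − 240 = 480.

480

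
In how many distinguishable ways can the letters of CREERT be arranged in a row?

CREERT has 6 letters with E appearing twice and R appearing twice.
So there are 6! / (2!·2!) = 180 distinguishable arrangements.

180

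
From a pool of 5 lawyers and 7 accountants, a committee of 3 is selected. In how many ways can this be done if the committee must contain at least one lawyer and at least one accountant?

Unrestricted: C(12,3) = 220 ways to pick any 3 of the 12.
Subtract selections that omit an entire group: no lawyers → C(7,3) = 35; no accountants → C(5,3) = 10.
Both groups omitted at once is impossible, so 220 − 45 = 175.

175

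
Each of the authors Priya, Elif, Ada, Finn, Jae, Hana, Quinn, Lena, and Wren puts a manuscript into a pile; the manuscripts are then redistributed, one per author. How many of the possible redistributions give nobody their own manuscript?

133496

Count assignments avoiding every fixed point. For any j of the 9 authors fixed to their own manuscript, the other 9−j can be arranged in (9−j)! ways.
By inclusion–exclusion this is Σ_{j=0}^{9} (−1)^j C(9,j)·(9−j)!.
Computing: 362880 − 362880 + 181440 − 60480 + 15120 − 3024 + 504 − 72 + 9 − 1 = 133496.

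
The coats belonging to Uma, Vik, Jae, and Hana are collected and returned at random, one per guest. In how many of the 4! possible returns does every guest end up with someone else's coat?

9

Let Aᵢ be the assignments in which guest i gets their own coat. We want the size of the complement of A₁∪…∪A_4.
By inclusion–exclusion this is Σ_{j=0}^{4} (−1)^j C(4,j)·(4−j)!.
Computing: 24 − 24 + 12 − 4 + 1 = 9.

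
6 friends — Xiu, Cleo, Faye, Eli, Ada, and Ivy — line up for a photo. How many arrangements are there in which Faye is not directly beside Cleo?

480

Of the 6! = 720 arrangements, those with Faye and Cleo adjacent number 2 × 5! = 240 (treat the pair as a block with 2 internal orders).
So 720 − 240 = 480 arrangements keep them apart.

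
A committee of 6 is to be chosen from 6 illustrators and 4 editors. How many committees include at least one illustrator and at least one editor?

With no constraint there are C(10,6) = 210 possible selections.
Selections missing a whole group: no illustrators → C(4,6) = 0; no editors → C(6,6) = 1.
Both groups omitted at once is impossible, so 210 − 1 = 209.

209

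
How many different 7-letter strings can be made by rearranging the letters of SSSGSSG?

21

The 7 letters of SSSGSSG have repeats: G appearing twice and S appearing 5 times.
Dividing 7! = 5040 by 5!·2! = 240 for the repeated letters gives 21.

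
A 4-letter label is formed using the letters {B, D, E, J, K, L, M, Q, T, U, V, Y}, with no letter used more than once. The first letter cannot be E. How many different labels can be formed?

10890

The first letter has 12−1 = 11 choices (anything except E).
The remaining 3 letters are filled from the other 11 symbols without repetition: 11 × 10 × 9 = 990.
Total: 11 × 990 = 10890.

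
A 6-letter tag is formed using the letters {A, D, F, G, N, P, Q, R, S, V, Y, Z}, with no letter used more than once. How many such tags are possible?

665280

This is a permutation of 6 out of 12: P(12,6) = 12!/6!.
That product is 12 × 11 × 10 × 9 × 8 × 7 = 665280.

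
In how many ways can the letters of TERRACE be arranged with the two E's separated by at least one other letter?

Total arrangements of TERRACE: 7!/(2!·2!) = 1260.
If the two E's are adjacent, glue them into one block, leaving 6 items to arrange: (6)!/(2!) = 360 ways.
Hence 1260 − 360 = 900.

900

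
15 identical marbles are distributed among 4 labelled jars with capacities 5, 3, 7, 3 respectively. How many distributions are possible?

20

Ignoring the caps, the number of non-negative solutions to x_1+…+x_4 = 15 is C(18,3) = 816.
Subtract solutions that violate a single cap (substitute x_i' = x_i − (cap_i+1)): x_1 ≥ 6 gives C(12,3) = 220; x_2 ≥ 4 gives C(14,3) = 364; x_3 ≥ 8 gives C(10,3) = 120; x_4 ≥ 4 gives C(14,3) = 364. Together 1068.
Add back pairs where two caps are both exceeded: 56 + 4 + 56 + 20 + 120 + 20 = 276.
Subtract triples: 0 + 4 + 0 + 0 = 4.
By inclusion–exclusion the count is 816 − 1068 + 276 − 4 = 20.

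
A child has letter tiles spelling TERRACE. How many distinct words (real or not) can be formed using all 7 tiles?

1260

Letter multiplicities in TERRACE: A×1, C×1, E×2, R×2, T×1.
The number of distinct arrangements is 7!/(2!·2!) = 5040/4 = 1260.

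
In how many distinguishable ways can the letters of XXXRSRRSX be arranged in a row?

1260

The 9 letters of XXXRSRRSX have repeats: R appearing 3 times, S appearing twice, and X appearing 4 times.
The number of distinct arrangements is 9!/(4!·3!·2!) = 362880/288 = 1260.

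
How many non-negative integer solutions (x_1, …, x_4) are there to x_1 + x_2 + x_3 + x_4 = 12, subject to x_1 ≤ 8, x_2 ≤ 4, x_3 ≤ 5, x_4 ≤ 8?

Without the upper bounds there are C(15,3) = 455 ways to split 12 among 4 variables.
Subtract solutions that violate a single cap (substitute x_i' = x_i − (cap_i+1)): x_1 ≥ 9 gives C(6,3) = 20; x_2 ≥ 5 gives C(10,3) = 120; x_3 ≥ 6 gives C(9,3) = 84; x_4 ≥ 9 gives C(6,3) = 20. Together 244.
Add back pairs where two caps are both exceeded: 0 + 0 + 0 + 4 + 0 + 0 = 4.
By inclusion–exclusion the count is 455 − 244 + 4 = 215.

215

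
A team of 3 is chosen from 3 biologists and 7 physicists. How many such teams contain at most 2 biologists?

119

Split by how many biologists are chosen (0 through 2).
Sum: C(3,0)·C(7,3) + C(3,1)·C(7,2) + C(3,2)·C(7,1) = 35 + 63 + 21 = 119.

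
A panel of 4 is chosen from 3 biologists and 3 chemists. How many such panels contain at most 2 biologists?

12

Split by how many biologists are chosen (0 through 2).
Sum: C(3,0)·C(3,4) + C(3,1)·C(3,3) + C(3,2)·C(3,2) = 0 + 3 + 9 = 12.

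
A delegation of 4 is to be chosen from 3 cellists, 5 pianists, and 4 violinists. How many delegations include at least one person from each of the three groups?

270

Unrestricted: C(12,4) = 495 ways to pick any 4 of the 12.
Selections missing a whole group: no cellists → C(9,4) = 126; no pianists → C(7,4) = 35; no violinists → C(8,4) = 70.
Add back selections omitting two groups (i.e. drawn from a single group): C(3,4) + C(5,4) + C(4,4) = 6.
By inclusion–exclusion: 495 − 231 + 6 = 270.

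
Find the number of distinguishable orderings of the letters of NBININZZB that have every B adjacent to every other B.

1680

Treat the 2 copies of B as a single block. The multiset to arrange is then {BB, I, I, N, N, N, Z, Z}, 8 items in all.
That gives (8)!/(3!·2!·2!) = 1680 arrangements.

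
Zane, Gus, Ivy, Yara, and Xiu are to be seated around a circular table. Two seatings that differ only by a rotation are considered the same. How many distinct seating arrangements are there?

Around a circle, 5 distinct people have 5!/5 = (4)! = 24 rotationally distinct seatings.

24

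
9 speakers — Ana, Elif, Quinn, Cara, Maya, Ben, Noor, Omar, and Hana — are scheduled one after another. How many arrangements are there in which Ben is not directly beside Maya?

282240

There are 9! = 362880 arrangements in all. If Ben and Maya are adjacent, merging them into one block gives 2·(8)! = 80640 arrangements.
So 362880 − 80640 = 282240 arrangements keep them apart.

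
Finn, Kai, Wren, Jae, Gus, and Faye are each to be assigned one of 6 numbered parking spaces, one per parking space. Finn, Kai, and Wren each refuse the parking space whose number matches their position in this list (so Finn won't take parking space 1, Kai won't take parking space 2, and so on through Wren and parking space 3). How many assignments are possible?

426

Let Aᵢ (for i ∈ {1, 2, 3}) be the placements that put person i in their forbidden parking space. Any j of these fix j positions, leaving (6−j)! ways to fill the rest, and there are C(3,j) ways to pick which j.
By inclusion–exclusion, the number of valid placements is Σ_{j=0}^{3} (−1)^j C(3,j)·(6−j)!.
Computing: 720 − 360 + 72 − 6 = 426.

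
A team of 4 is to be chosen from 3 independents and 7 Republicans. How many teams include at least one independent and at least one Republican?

Unrestricted: C(10,4) = 210 ways to pick any 4 of the 10.
Selections missing a whole group: no independents → C(7,4) = 35; no Republicans → C(3,4) = 0.
Both groups omitted at once is impossible, so 210 − 35 = 175.

175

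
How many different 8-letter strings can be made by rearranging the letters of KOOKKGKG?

Letter multiplicities in KOOKKGKG: G×2, K×4, O×2.
The number of distinct arrangements is 8!/(4!·2!·2!) = 40320/96 = 420.

420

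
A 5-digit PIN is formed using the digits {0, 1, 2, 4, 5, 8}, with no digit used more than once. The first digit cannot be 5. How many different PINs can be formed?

600

The first digit has 6−1 = 5 choices (anything except 5).
The remaining 4 digits are filled from the other 5 symbols without repetition: 5 × 4 × 3 × 2 = 120.
Total: 5 × 120 = 600.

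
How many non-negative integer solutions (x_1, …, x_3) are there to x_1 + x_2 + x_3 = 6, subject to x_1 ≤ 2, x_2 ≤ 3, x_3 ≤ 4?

9

By stars and bars, unrestricted non-negative solutions to x_1+…+x_3 = 6 number C(6+2,2) = 28.
Subtract solutions that violate a single cap (substitute x_i' = x_i − (cap_i+1)): x_1 ≥ 3 gives C(5,2) = 10; x_2 ≥ 4 gives C(4,2) = 6; x_3 ≥ 5 gives C(3,2) = 3. Together 19.
No two caps can be exceeded simultaneously, so the pair terms are all 0.
By inclusion–exclusion the count is 28 − 19 + 0 = 9.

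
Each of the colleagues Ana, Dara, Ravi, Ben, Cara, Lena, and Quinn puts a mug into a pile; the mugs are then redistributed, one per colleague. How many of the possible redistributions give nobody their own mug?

This is the derangement count D_7: permutations of 7 items with no fixed point.
By inclusion–exclusion this is Σ_{j=0}^{7} (−1)^j C(7,j)·(7−j)!.
Computing: 5040 − 5040 + 2520 − 840 + 210 − 42 + 7 − 1 = 1854.

1854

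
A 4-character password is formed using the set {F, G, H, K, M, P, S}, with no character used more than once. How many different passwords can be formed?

This is a permutation of 4 out of 7: P(7,4) = 7!/3!.
7 × 6 × 5 × 4 = 840.

840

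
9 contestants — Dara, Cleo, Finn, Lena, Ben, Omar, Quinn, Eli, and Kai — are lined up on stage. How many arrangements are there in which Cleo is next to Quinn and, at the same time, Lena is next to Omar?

20160

Treat {Cleo,Quinn} as one block (2 orders) and {Lena,Omar} as another (2 orders).
That leaves 7 units to arrange: 2 × 2 × 7! = 4 × 5040 = 20160.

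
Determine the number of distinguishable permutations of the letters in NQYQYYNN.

560

The 8 letters of NQYQYYNN have repeats: N appearing 3 times, Q appearing twice, and Y appearing 3 times.
So there are 8! / (3!·3!·2!) = 560 distinguishable arrangements.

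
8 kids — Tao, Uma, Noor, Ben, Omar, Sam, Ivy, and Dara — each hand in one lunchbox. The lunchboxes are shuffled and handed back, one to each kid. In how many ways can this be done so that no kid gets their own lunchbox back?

Let Aᵢ be the assignments in which kid i gets their own lunchbox. We want the size of the complement of A₁∪…∪A_8.
By inclusion–exclusion this is Σ_{j=0}^{8} (−1)^j C(8,j)·(8−j)!.
Computing: 40320 − 40320 + 20160 − 6720 + 1680 − 336 + 56 − 8 + 1 = 14833.

14833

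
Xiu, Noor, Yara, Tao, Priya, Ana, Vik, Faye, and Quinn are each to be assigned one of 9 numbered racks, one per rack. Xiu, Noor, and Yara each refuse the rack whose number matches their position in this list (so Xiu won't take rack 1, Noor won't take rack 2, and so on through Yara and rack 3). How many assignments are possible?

256320

Let Aᵢ (for i ∈ {1, 2, 3}) be the placements that put person i in their forbidden rack. Any j of these fix j positions, leaving (9−j)! ways to fill the rest, and there are C(3,j) ways to pick which j.
By inclusion–exclusion, the number of valid placements is Σ_{j=0}^{3} (−1)^j C(3,j)·(9−j)!.
Computing: 362880 − 120960 + 15120 − 720 = 256320.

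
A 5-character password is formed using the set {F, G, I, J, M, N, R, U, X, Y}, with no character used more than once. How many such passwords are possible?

With no repetition, fill the 5 characters in order: 10 choices, then 9, down to 6.
10 × 9 × 8 × 7 × 6 = 30240.

30240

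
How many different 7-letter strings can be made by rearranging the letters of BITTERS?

Letter multiplicities in BITTERS: B×1, E×1, I×1, R×1, S×1, T×2.
Dividing 7! = 5040 by 2! = 2 for the repeated letters gives 2520.

2520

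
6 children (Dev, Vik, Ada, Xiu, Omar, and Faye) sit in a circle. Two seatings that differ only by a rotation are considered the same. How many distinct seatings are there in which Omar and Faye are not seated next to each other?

All circular seatings of 6 people number (5)! = 120.
Seatings with Omar beside Faye: treat them as a block with 2 internal orders, giving 2 × (4)! = 48.
Subtracting, 120 − 48 = 72.

72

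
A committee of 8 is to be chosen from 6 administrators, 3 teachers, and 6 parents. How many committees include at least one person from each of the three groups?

5922

Total 8-person selections from all 15: C(15,8) = 6435.
Selections missing a whole group: no administrators → C(9,8) = 9; no teachers → C(12,8) = 495; no parents → C(9,8) = 9.
Add back selections omitting two groups (i.e. drawn from a single group): C(6,8) + C(3,8) + C(6,8) = 0.
By inclusion–exclusion: 6435 − 513 + 0 = 5922.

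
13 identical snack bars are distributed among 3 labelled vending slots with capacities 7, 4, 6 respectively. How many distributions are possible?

Ignoring the caps, the number of non-negative solutions to x_1+…+x_3 = 13 is C(15,2) = 105.
Subtract solutions that violate a single cap (substitute x_i' = x_i − (cap_i+1)): x_1 ≥ 8 gives C(7,2) = 21; x_2 ≥ 5 gives C(10,2) = 45; x_3 ≥ 7 gives C(8,2) = 28. Together 94.
Add back pairs where two caps are both exceeded: 1 + 0 + 3 = 4.
By inclusion–exclusion the count is 105 − 94 + 4 = 15.

15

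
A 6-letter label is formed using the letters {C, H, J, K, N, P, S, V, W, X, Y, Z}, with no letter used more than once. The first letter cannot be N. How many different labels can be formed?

609840

The first letter has 12−1 = 11 choices (anything except N).
The remaining 5 letters are filled from the other 11 symbols without repetition: 11 × 10 × 9 × 8 × 7 = 55440.
Total: 11 × 55440 = 609840.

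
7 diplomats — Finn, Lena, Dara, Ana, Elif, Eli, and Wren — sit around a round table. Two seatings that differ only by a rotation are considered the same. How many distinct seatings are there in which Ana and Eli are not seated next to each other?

480

All circular seatings of 7 people number (6)! = 720.
Those with Ana next to Eli: fuse the pair into one unit and seat 6 units around a circle — 2·(5)! = 240.
Subtracting, 720 − 240 = 480.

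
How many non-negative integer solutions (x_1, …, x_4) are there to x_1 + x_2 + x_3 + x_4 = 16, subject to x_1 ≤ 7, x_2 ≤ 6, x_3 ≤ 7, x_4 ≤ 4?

By stars and bars, unrestricted non-negative solutions to x_1+…+x_4 = 16 number C(16+3,3) = 969.
Subtract solutions that violate a single cap (substitute x_i' = x_i − (cap_i+1)): x_1 ≥ 8 gives C(11,3) = 165; x_2 ≥ 7 gives C(12,3) = 220; x_3 ≥ 8 gives C(11,3) = 165; x_4 ≥ 5 gives C(14,3) = 364. Together 914.
Add back pairs where two caps are both exceeded: 4 + 1 + 20 + 4 + 35 + 20 = 84.
By inclusion–exclusion the count is 969 − 914 + 84 = 139.

139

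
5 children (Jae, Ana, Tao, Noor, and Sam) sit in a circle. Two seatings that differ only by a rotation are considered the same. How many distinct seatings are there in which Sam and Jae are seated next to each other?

12

Glue Sam and Jae into a block (2 internal orders). Seating 4 units around a circle gives (3)! arrangements.
So 2 × (3)! = 2 × 6 = 12.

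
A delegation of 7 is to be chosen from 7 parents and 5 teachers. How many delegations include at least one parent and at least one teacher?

791

Unrestricted: C(12,7) = 792 ways to pick any 7 of the 12.
Selections missing a whole group: no parents → C(5,7) = 0; no teachers → C(7,7) = 1.
Both groups omitted at once is impossible, so 792 − 1 = 791.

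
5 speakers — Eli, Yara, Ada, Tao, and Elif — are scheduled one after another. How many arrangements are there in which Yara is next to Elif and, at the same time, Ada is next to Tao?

Treat {Yara,Elif} as one block (2 orders) and {Ada,Tao} as another (2 orders).
That leaves 3 units to arrange: 2 × 2 × 3! = 4 × 6 = 24.

24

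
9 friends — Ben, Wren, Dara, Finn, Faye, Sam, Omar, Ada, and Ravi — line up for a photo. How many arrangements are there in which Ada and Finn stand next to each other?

80640

Treat {Ada, Finn} as a single unit. There are 8 units to order, and the pair itself can be ordered 2 ways.
That gives 2 × 8! = 2 × 40320 = 80640.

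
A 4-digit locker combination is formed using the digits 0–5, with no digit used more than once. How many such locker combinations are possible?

360

This is a permutation of 4 out of 6: P(6,4) = 6!/2!.
That product is 6 × 5 × 4 × 3 = 360.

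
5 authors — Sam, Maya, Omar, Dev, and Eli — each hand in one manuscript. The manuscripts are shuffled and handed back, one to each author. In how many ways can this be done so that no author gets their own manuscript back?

Let Aᵢ be the assignments in which author i gets their own manuscript. We want the size of the complement of A₁∪…∪A_5.
By inclusion–exclusion this is Σ_{j=0}^{5} (−1)^j C(5,j)·(5−j)!.
Computing: 120 − 120 + 60 − 20 + 5 − 1 = 44.

44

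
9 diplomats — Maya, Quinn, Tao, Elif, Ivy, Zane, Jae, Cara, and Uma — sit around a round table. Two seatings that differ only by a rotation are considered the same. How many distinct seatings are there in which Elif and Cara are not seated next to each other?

All circular seatings of 9 people number (8)! = 40320.
Seatings with Elif beside Cara: treat them as a block with 2 internal orders, giving 2 × (7)! = 10080.
Subtracting, 40320 − 10080 = 30240.

30240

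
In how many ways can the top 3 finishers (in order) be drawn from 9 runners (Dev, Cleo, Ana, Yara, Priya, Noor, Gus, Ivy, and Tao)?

504

There are 9 choices for 1st place, 8 for 2nd, and 7 for 3rd.
That gives 9 × 8 × 7 = 504.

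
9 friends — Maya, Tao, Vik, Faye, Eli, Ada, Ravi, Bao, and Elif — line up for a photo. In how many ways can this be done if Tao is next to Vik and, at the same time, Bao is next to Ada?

Treat {Tao,Vik} as one block (2 orders) and {Bao,Ada} as another (2 orders).
That leaves 7 units to arrange: 2 × 2 × 7! = 4 × 5040 = 20160.

20160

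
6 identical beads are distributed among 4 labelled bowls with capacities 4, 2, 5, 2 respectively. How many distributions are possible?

40

By stars and bars, unrestricted non-negative solutions to x_1+…+x_4 = 6 number C(6+3,3) = 84.
Subtract solutions that violate a single cap (substitute x_i' = x_i − (cap_i+1)): x_1 ≥ 5 gives C(4,3) = 4; x_2 ≥ 3 gives C(6,3) = 20; x_3 ≥ 6 gives C(3,3) = 1; x_4 ≥ 3 gives C(6,3) = 20. Together 45.
Add back pairs where two caps are both exceeded: 0 + 0 + 0 + 0 + 1 + 0 = 1.
By inclusion–exclusion the count is 84 − 45 + 1 = 40.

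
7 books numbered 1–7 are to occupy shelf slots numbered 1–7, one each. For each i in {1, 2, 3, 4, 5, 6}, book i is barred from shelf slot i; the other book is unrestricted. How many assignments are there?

Let Aᵢ (for 1 ≤ i ≤ 6) be the placements that put book i in its forbidden shelf slot. Any j of these fix j positions, leaving (7−j)! ways to fill the rest, and there are C(6,j) ways to pick which j.
By inclusion–exclusion, the number of valid placements is Σ_{j=0}^{6} (−1)^j C(6,j)·(7−j)!.
Computing: 5040 − 4320 + 1800 − 480 + 90 − 12 + 1 = 2119.

2119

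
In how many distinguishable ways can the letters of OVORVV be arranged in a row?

Letter multiplicities in OVORVV: O×2, R×1, V×3.
Dividing 6! = 720 by 3!·2! = 12 for the repeated letters gives 60.

60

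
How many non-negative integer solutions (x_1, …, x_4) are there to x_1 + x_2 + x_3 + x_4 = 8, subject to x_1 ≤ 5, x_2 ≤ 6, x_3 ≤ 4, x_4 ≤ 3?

96

Ignoring the caps, the number of non-negative solutions to x_1+…+x_4 = 8 is C(11,3) = 165.
Subtract solutions that violate a single cap (substitute x_i' = x_i − (cap_i+1)): x_1 ≥ 6 gives C(5,3) = 10; x_2 ≥ 7 gives C(4,3) = 4; x_3 ≥ 5 gives C(6,3) = 20; x_4 ≥ 4 gives C(7,3) = 35. Together 69.
No two caps can be exceeded simultaneously, so the pair terms are all 0.
By inclusion–exclusion the count is 165 − 69 + 0 = 96.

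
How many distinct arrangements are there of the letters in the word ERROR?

20

The 5 letters of ERROR have repeats: R appearing 3 times.
Dividing 5! = 120 by 3! = 6 for the repeated letters gives 20.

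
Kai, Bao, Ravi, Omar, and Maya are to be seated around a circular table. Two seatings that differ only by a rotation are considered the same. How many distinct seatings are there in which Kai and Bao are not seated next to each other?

12

Without the restriction there are (4)! = 24 seatings.
Those with Kai next to Bao: fuse the pair into one unit and seat 4 units around a circle — 2·(3)! = 12.
Subtracting, 24 − 12 = 12.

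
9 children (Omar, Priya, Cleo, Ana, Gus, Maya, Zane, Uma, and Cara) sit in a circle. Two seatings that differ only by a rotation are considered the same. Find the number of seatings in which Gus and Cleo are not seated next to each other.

30240

Without the restriction there are (8)! = 40320 seatings.
Seatings with Gus beside Cleo: treat them as a block with 2 internal orders, giving 2 × (7)! = 10080.
Subtracting, 40320 − 10080 = 30240.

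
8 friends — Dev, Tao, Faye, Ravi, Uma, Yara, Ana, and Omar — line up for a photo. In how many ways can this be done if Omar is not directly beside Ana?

30240

Of the 8! = 40320 arrangements, those with Omar and Ana adjacent number 2 × 7! = 10080 (treat the pair as a block with 2 internal orders).
Complementary counting: 40320 − 10080 = 30240.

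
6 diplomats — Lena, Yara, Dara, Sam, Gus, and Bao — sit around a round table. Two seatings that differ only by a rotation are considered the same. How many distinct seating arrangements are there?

120

Around a circle, 6 distinct people have 6!/6 = (5)! = 120 rotationally distinct seatings.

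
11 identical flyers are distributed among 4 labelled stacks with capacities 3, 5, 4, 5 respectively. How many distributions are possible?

68

By stars and bars, unrestricted non-negative solutions to x_1+…+x_4 = 11 number C(11+3,3) = 364.
Subtract solutions that violate a single cap (substitute x_i' = x_i − (cap_i+1)): x_1 ≥ 4 gives C(10,3) = 120; x_2 ≥ 6 gives C(8,3) = 56; x_3 ≥ 5 gives C(9,3) = 84; x_4 ≥ 6 gives C(8,3) = 56. Together 316.
Add back pairs where two caps are both exceeded: 4 + 10 + 4 + 1 + 0 + 1 = 20.
By inclusion–exclusion the count is 364 − 316 + 20 = 68.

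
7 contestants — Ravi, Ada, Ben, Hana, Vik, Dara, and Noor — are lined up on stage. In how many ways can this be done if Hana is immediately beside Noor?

Place the 5 others and the Hana-Noor pair as 6 objects in a line; the pair has 2 internal arrangements.
So the count is 2·(6)! = 1440.

1440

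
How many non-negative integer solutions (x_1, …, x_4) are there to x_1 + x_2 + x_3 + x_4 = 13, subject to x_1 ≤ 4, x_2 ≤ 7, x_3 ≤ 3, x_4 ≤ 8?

Without the upper bounds there are C(16,3) = 560 ways to split 13 among 4 variables.
Subtract solutions that violate a single cap (substitute x_i' = x_i − (cap_i+1)): x_1 ≥ 5 gives C(11,3) = 165; x_2 ≥ 8 gives C(8,3) = 56; x_3 ≥ 4 gives C(12,3) = 220; x_4 ≥ 9 gives C(7,3) = 35. Together 476.
Add back pairs where two caps are both exceeded: 1 + 35 + 0 + 4 + 0 + 1 = 41.
By inclusion–exclusion the count is 560 − 476 + 41 = 125.

125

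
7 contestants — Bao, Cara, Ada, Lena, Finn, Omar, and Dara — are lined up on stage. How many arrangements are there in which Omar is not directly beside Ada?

3600

There are 7! = 5040 arrangements in all. If Omar and Ada are adjacent, merging them into one block gives 2·(6)! = 1440 arrangements.
So 5040 − 1440 = 3600 arrangements keep them apart.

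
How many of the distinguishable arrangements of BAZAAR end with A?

With the last slot taken by A, it remains to arrange the other 5 letters (BZAAR).
Those 5 letters have A appearing twice, giving (5)!/(2!) = 60.

60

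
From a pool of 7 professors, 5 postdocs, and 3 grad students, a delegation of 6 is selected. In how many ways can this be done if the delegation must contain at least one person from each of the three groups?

Total 6-person selections from all 15: C(15,6) = 5005.
Subtract selections that omit an entire group: no professors → C(8,6) = 28; no postdocs → C(10,6) = 210; no grad students → C(12,6) = 924.
Add back selections omitting two groups (i.e. drawn from a single group): C(7,6) + C(5,6) + C(3,6) = 7.
By inclusion–exclusion: 5005 − 1162 + 7 = 3850.

3850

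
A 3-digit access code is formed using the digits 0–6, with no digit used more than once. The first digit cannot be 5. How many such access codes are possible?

The first digit has 7−1 = 6 choices (anything except 5).
The remaining 2 digits are filled from the other 6 symbols without repetition: 6 × 5 = 30.
Total: 6 × 30 = 180.

180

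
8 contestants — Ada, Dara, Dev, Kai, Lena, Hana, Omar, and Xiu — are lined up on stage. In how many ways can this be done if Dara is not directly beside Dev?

30240

Of the 8! = 40320 arrangements, those with Dara and Dev adjacent number 2 × 7! = 10080 (treat the pair as a block with 2 internal orders).
So 40320 − 10080 = 30240 arrangements keep them apart.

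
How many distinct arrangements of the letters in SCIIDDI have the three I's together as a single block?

Treat the 3 copies of I as a single block. The multiset to arrange is then {III, C, D, D, S}, 5 items in all.
That gives (5)!/(2!) = 60 arrangements.

60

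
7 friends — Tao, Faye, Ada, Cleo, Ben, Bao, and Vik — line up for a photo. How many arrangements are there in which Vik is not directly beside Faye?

3600

Of the 7! = 5040 arrangements, those with Vik and Faye adjacent number 2 × 6! = 1440 (treat the pair as a block with 2 internal orders).
So 5040 − 1440 = 3600 arrangements keep them apart.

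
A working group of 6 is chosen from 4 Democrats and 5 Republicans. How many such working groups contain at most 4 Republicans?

80

Split by how many Republicans are chosen (0 through 4).
Sum: C(5,0)·C(4,6) + C(5,1)·C(4,5) + C(5,2)·C(4,4) + C(5,3)·C(4,3) + C(5,4)·C(4,2) = 0 + 0 + 10 + 40 + 30 = 80.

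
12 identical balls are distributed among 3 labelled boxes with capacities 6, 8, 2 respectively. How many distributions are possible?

Ignoring the caps, the number of non-negative solutions to x_1+…+x_3 = 12 is C(14,2) = 91.
Subtract solutions that violate a single cap (substitute x_i' = x_i − (cap_i+1)): x_1 ≥ 7 gives C(7,2) = 21; x_2 ≥ 9 gives C(5,2) = 10; x_3 ≥ 3 gives C(11,2) = 55. Together 86.
Add back pairs where two caps are both exceeded: 0 + 6 + 1 = 7.
By inclusion–exclusion the count is 91 − 86 + 7 = 12.

12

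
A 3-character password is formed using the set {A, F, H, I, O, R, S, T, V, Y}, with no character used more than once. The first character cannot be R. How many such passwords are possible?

648

The first character has 10−1 = 9 choices (anything except R).
The remaining 2 characters are filled from the other 9 symbols without repetition: 9 × 8 = 72.
Total: 9 × 72 = 648.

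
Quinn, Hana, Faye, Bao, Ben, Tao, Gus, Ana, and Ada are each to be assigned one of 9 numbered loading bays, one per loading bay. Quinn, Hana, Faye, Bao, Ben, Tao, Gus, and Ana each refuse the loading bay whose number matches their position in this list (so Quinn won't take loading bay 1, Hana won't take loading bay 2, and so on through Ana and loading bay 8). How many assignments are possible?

Let Aᵢ (for 1 ≤ i ≤ 8) be the placements that put person i in their forbidden loading bay. Any j of these fix j positions, leaving (9−j)! ways to fill the rest, and there are C(8,j) ways to pick which j.
By inclusion–exclusion, the number of valid placements is Σ_{j=0}^{8} (−1)^j C(8,j)·(9−j)!.
Computing: 362880 − 322560 + 141120 − 40320 + 8400 − 1344 + 168 − 16 + 1 = 148329.

148329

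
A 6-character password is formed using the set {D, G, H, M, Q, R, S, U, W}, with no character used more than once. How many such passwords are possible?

60480

Choose and order 6 of the 9 symbols: the first character has 9 options, the next 8, and so on down to 4.
9 × 8 × 7 × 6 × 5 × 4 = 60480.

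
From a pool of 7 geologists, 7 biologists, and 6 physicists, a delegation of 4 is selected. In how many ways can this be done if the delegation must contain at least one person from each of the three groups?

With no constraint there are C(20,4) = 4845 possible selections.
Selections missing a whole group: no geologists → C(13,4) = 715; no biologists → C(13,4) = 715; no physicists → C(14,4) = 1001.
Add back selections omitting two groups (i.e. drawn from a single group): C(7,4) + C(7,4) + C(6,4) = 85.
By inclusion–exclusion: 4845 − 2431 + 85 = 2499.

2499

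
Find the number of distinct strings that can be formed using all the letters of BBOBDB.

The 6 letters of BBOBDB have repeats: B appearing 4 times.
Dividing 6! = 720 by 4! = 24 for the repeated letters gives 30.

30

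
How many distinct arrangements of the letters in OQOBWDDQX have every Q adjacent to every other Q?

10080

Treat the 2 copies of Q as a single block. The multiset to arrange is then {QQ, B, D, D, O, O, W, X}, 8 items in all.
That gives (8)!/(2!·2!) = 10080 arrangements.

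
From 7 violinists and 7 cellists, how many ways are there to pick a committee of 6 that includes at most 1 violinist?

Split by how many violinists are chosen (0 through 1).
Sum: C(7,0)·C(7,6) + C(7,1)·C(7,5) = 7 + 147 = 154.

154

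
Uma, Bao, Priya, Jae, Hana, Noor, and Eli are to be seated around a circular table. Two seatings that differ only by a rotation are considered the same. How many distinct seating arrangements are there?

720

Fix one person's seat to break rotational symmetry; the remaining 6 people can be arranged in (6)! = 720 ways.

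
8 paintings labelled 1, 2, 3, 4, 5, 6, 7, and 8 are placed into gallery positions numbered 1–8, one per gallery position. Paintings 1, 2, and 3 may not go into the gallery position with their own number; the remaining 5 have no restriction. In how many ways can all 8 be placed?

Let Aᵢ (for i ∈ {1, 2, 3}) be the placements that put painting i in its forbidden gallery position. Any j of these fix j positions, leaving (8−j)! ways to fill the rest, and there are C(3,j) ways to pick which j.
By inclusion–exclusion, the number of valid placements is Σ_{j=0}^{3} (−1)^j C(3,j)·(8−j)!.
Computing: 40320 − 15120 + 2160 − 120 = 27240.

27240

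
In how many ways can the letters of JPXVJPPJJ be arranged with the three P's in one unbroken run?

210

Treat the 3 copies of P as a single block. The multiset to arrange is then {PPP, J, J, J, J, V, X}, 7 items in all.
That gives (7)!/(4!) = 210 arrangements.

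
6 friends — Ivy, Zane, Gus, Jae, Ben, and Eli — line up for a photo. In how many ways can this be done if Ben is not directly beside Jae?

480

Of the 6! = 720 arrangements, those with Ben and Jae adjacent number 2 × 5! = 240 (treat the pair as a block with 2 internal orders).
So 720 − 240 = 480 arrangements keep them apart.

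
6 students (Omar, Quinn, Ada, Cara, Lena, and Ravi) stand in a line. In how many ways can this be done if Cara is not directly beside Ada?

480

There are 6! = 720 arrangements in all. If Cara and Ada are adjacent, merging them into one block gives 2·(5)! = 240 arrangements.
So 720 − 240 = 480 arrangements keep them apart.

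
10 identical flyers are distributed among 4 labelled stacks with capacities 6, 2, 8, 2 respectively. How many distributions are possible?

Ignoring the caps, the number of non-negative solutions to x_1+…+x_4 = 10 is C(13,3) = 286.
Subtract solutions that violate a single cap (substitute x_i' = x_i − (cap_i+1)): x_1 ≥ 7 gives C(6,3) = 20; x_2 ≥ 3 gives C(10,3) = 120; x_3 ≥ 9 gives C(4,3) = 4; x_4 ≥ 3 gives C(10,3) = 120. Together 264.
Add back pairs where two caps are both exceeded: 1 + 0 + 1 + 0 + 35 + 0 = 37.
By inclusion–exclusion the count is 286 − 264 + 37 = 59.

59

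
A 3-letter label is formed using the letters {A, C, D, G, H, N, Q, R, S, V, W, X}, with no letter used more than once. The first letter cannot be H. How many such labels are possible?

The first letter has 12−1 = 11 choices (anything except H).
The remaining 2 letters are filled from the other 11 symbols without repetition: 11 × 10 = 110.
Total: 11 × 110 = 1210.

1210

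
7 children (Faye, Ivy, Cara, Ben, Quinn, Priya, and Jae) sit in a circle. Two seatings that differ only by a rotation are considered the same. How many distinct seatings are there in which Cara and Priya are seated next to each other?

240

Glue Cara and Priya into a block (2 internal orders). Seating 6 units around a circle gives (5)! arrangements.
So 2 × (5)! = 2 × 120 = 240.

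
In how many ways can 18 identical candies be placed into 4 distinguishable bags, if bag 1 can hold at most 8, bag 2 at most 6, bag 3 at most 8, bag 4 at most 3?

99

Ignoring the caps, the number of non-negative solutions to x_1+…+x_4 = 18 is C(21,3) = 1330.
Subtract solutions that violate a single cap (substitute x_i' = x_i − (cap_i+1)): x_1 ≥ 9 gives C(12,3) = 220; x_2 ≥ 7 gives C(14,3) = 364; x_3 ≥ 9 gives C(12,3) = 220; x_4 ≥ 4 gives C(17,3) = 680. Together 1484.
Add back pairs where two caps are both exceeded: 10 + 1 + 56 + 10 + 120 + 56 = 253.
By inclusion–exclusion the count is 1330 − 1484 + 253 = 99.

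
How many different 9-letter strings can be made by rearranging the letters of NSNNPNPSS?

Letter multiplicities in NSNNPNPSS: N×4, P×2, S×3.
So there are 9! / (4!·3!·2!) = 1260 distinguishable arrangements.

1260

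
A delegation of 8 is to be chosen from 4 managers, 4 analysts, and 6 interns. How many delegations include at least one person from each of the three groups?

Unrestricted: C(14,8) = 3003 ways to pick any 8 of the 14.
Subtract selections that omit an entire group: no managers → C(10,8) = 45; no analysts → C(10,8) = 45; no interns → C(8,8) = 1.
Add back selections omitting two groups (i.e. drawn from a single group): C(4,8) + C(4,8) + C(6,8) = 0.
By inclusion–exclusion: 3003 − 91 + 0 = 2912.

2912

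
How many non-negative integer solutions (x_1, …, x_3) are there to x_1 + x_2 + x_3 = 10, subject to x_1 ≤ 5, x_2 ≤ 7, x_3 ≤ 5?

30

Without the upper bounds there are C(12,2) = 66 ways to split 10 among 3 variables.
Subtract solutions that violate a single cap (substitute x_i' = x_i − (cap_i+1)): x_1 ≥ 6 gives C(6,2) = 15; x_2 ≥ 8 gives C(4,2) = 6; x_3 ≥ 6 gives C(6,2) = 15. Together 36.
No two caps can be exceeded simultaneously, so the pair terms are all 0.
By inclusion–exclusion the count is 66 − 36 + 0 = 30.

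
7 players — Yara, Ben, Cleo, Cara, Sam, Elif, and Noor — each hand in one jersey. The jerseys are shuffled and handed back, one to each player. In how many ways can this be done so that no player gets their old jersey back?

Count assignments avoiding every fixed point. For any j of the 7 players fixed to their old jersey, the other 7−j can be arranged in (7−j)! ways.
By inclusion–exclusion this is Σ_{j=0}^{7} (−1)^j C(7,j)·(7−j)!.
Computing: 5040 − 5040 + 2520 − 840 + 210 − 42 + 7 − 1 = 1854.

1854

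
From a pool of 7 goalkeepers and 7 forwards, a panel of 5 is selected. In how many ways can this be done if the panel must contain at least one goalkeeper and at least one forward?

1960

Unrestricted: C(14,5) = 2002 ways to pick any 5 of the 14.
Selections missing a whole group: no goalkeepers → C(7,5) = 21; no forwards → C(7,5) = 21.
Both groups omitted at once is impossible, so 2002 − 42 = 1960.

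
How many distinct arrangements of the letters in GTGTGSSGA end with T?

With the last slot taken by T, it remains to arrange the other 8 letters (GGTGSSGA).
Those 8 letters have G appearing 4 times and S appearing twice, giving (8)!/(4!·2!) = 840.

840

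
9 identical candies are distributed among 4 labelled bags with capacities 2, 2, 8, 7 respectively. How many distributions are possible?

Without the upper bounds there are C(12,3) = 220 ways to split 9 among 4 bags.
Subtract solutions that violate a single cap (substitute x_i' = x_i − (cap_i+1)): x_1 ≥ 3 gives C(9,3) = 84; x_2 ≥ 3 gives C(9,3) = 84; x_3 ≥ 9 gives C(3,3) = 1; x_4 ≥ 8 gives C(4,3) = 4. Together 173.
Add back pairs where two caps are both exceeded: 20 + 0 + 0 + 0 + 0 + 0 = 20.
By inclusion–exclusion the count is 220 − 173 + 20 = 67.

67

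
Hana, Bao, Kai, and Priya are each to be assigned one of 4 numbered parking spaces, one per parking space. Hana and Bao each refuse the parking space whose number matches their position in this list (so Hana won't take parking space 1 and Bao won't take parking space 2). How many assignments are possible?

Let Aᵢ (for i ∈ {1, 2}) be the placements that put person i in their forbidden parking space. Any j of these fix j positions, leaving (4−j)! ways to fill the rest, and there are C(2,j) ways to pick which j.
By inclusion–exclusion, the number of valid placements is Σ_{j=0}^{2} (−1)^j C(2,j)·(4−j)!.
Computing: 24 − 12 + 2 = 14.

14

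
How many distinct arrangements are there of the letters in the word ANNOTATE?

The 8 letters of ANNOTATE have repeats: A appearing twice, N appearing twice, and T appearing twice.
The number of distinct arrangements is 8!/(2!·2!·2!) = 40320/8 = 5040.

5040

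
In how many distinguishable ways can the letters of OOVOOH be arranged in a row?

30

OOVOOH has 6 letters with O appearing 4 times.
The number of distinct arrangements is 6!/(4!) = 720/24 = 30.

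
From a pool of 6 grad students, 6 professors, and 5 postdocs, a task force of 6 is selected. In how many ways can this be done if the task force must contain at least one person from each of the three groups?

Unrestricted: C(17,6) = 12376 ways to pick any 6 of the 17.
Subtract selections that omit an entire group: no grad students → C(11,6) = 462; no professors → C(11,6) = 462; no postdocs → C(12,6) = 924.
Add back selections omitting two groups (i.e. drawn from a single group): C(6,6) + C(6,6) + C(5,6) = 2.
By inclusion–exclusion: 12376 − 1848 + 2 = 10530.

10530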